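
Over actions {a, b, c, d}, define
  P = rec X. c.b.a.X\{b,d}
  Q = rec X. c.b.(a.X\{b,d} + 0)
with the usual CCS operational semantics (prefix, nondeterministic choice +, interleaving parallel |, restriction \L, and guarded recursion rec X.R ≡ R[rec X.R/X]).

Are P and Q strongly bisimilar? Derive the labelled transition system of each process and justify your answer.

Reachable graph of P (5 states):
  p0 = rec X. c.b.a.X\{b,d} :: -c-> p1
  p1 = b.a.(rec X. c.b.a.X\{b,d})\{b,d} :: -b-> p2
  p2 = a.(rec X. c.b.a.X\{b,d})\{b,d} :: -a-> p3
  p3 = (rec X. c.b.a.X\{b,d})\{b,d} :: -c-> p4
  p4 = (b.a.(rec X. c.b.a.X\{b,d})\{b,d})\{b,d} :: ·
Reachable graph of Q (5 states):
  q0 = rec X. c.b.(a.X\{b,d} + 0) :: -c-> q1
  q1 = b.(a.(rec X. c.b.(a.X\{b,d} + 0))\{b,d} + 0) :: -b-> q2
  q2 = a.(rec X. c.b.(a.X\{b,d} + 0))\{b,d} + 0 :: -a-> q3
  q3 = (rec X. c.b.(a.X\{b,d} + 0))\{b,d} :: -c-> q4
  q4 = (b.(a.(rec X. c.b.(a.X\{b,d} + 0))\{b,d} + 0))\{b,d} :: ·
Bisimilarity quotient blocks:
  B0 = {p0, q0}
  B1 = {p1, q1}
  B2 = {p2, q2}
  B3 = {p3, q3}
  B4 = {p4, q4}
p0 ∈ B0, q0 ∈ B0 → same block

bisimilar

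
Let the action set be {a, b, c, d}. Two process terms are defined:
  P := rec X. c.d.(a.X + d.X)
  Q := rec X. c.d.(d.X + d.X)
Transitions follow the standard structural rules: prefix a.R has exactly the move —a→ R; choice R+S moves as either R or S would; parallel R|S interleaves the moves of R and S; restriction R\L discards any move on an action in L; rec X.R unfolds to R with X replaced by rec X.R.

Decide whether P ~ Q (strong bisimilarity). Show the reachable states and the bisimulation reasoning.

not bisimilar

LTS(P): 3 reachable states
  m0 = rec X. c.d.(a.X + d.X) has moves --c--▸ m1
  m1 = d.(a.(rec X. c.d.(a.X + d.X)) + d.(rec X. c.d.(a.X + d.X))) has moves --d--▸ m2
  m2 = a.(rec X. c.d.(a.X + d.X)) + d.(rec X. c.d.(a.X + d.X)) has moves --a--▸ m0, --d--▸ m0
LTS(Q): 3 reachable states
  n0 = rec X. c.d.(d.X + d.X) has moves --c--▸ n1
  n1 = d.(d.(rec X. c.d.(d.X + d.X)) + d.(rec X. c.d.(d.X + d.X))) has moves --d--▸ n2
  n2 = d.(rec X. c.d.(d.X + d.X)) + d.(rec X. c.d.(d.X + d.X)) has moves --d--▸ n0
Partition-refinement fixed point:
  B0 = {m0}
  B1 = {m1}
  B2 = {m2}
  B3 = {n0}
  B4 = {n1}
  B5 = {n2}
m0 ∈ B0, n0 ∈ B3 → different blocks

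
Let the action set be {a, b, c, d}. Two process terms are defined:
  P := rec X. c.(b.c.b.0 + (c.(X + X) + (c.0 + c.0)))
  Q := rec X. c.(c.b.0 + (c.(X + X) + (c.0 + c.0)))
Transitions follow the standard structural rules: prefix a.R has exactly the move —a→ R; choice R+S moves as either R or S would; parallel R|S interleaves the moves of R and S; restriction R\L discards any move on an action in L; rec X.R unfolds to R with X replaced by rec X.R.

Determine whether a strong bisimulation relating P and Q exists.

Reachable graph of P (6 states):
  m0 = rec X. c.(b.c.b.0 + (c.(X + X) + (c.0 + c.0))) has moves -c-> m1
  m1 = b.c.b.0 + (c.((rec X. c.(b.c.b.0 + (c.(X + X) + (c.0 + c.0)))) + (rec X. c.(b.c.b.0 + (c.(X + X) + (c.0 + c.0))))) + (c.0 + c.0)) has moves -b-> m2, -c-> m3, -c-> m4
  m2 = c.b.0 has moves -c-> m5
  m3 = (rec X. c.(b.c.b.0 + (c.(X + X) + (c.0 + c.0)))) + (rec X. c.(b.c.b.0 + (c.(X + X) + (c.0 + c.0)))) has moves -c-> m1
  m4 = 0 has moves ∅
  m5 = b.0 has moves -b-> m4
Reachable graph of Q (5 states):
  n0 = rec X. c.(c.b.0 + (c.(X + X) + (c.0 + c.0))) has moves -c-> n1
  n1 = c.b.0 + (c.((rec X. c.(c.b.0 + (c.(X + X) + (c.0 + c.0)))) + (rec X. c.(c.b.0 + (c.(X + X) + (c.0 + c.0))))) + (c.0 + c.0)) has moves -c-> n2, -c-> n3, -c-> n4
  n2 = (rec X. c.(c.b.0 + (c.(X + X) + (c.0 + c.0)))) + (rec X. c.(c.b.0 + (c.(X + X) + (c.0 + c.0)))) has moves -c-> n1
  n3 = 0 has moves ∅
  n4 = b.0 has moves -b-> n3
Coarsest stable partition (strong bisimilarity classes):
  B0 = {m0, m3}
  B1 = {m1}
  B2 = {m2}
  B3 = {m5, n4}
  B4 = {m4, n3}
  B5 = {n0, n2}
  B6 = {n1}
m0 ∈ B0, n0 ∈ B5 → different blocks

P ≁ Q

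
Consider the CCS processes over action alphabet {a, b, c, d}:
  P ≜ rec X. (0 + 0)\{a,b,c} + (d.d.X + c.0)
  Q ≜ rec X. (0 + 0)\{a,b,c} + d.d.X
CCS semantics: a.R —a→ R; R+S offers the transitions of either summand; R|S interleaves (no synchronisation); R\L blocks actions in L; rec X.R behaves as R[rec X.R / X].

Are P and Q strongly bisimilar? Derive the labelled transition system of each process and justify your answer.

LTS(P): 3 reachable states
  m0 = rec X. (0 + 0)\{a,b,c} + (d.d.X + c.0) ⊢ --c--▸ m1, --d--▸ m2
  m1 = 0 ⊢ deadlocked
  m2 = d.(rec X. (0 + 0)\{a,b,c} + (d.d.X + c.0)) ⊢ --d--▸ m0
LTS(Q): 2 reachable states
  n0 = rec X. (0 + 0)\{a,b,c} + d.d.X ⊢ --d--▸ n1
  n1 = d.(rec X. (0 + 0)\{a,b,c} + d.d.X) ⊢ --d--▸ n0
Partition-refinement fixed point:
  B0 = {m0}
  B1 = {m2}
  B2 = {m1}
  B3 = {n0, n1}
m0 ∈ B0, n0 ∈ B3 → different blocks

not bisimilar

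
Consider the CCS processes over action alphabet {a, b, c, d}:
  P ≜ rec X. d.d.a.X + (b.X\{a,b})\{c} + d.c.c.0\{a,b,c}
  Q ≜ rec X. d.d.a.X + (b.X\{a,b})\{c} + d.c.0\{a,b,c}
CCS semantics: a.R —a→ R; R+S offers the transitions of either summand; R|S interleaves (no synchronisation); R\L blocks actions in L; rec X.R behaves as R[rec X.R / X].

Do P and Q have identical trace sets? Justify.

trace-distinct — witness ⟨dcc⟩

LTS(P): 10 reachable states
  m0 = rec X. d.d.a.X + (b.X\{a,b})\{c} + d.c.c.0\{a,b,c} ⊢ —b→ m1, —d→ m2, —d→ m3
  m1 = (rec X. d.d.a.X + (b.X\{a,b})\{c} + d.c.c.0\{a,b,c})\{a,b}\{c} ⊢ —d→ m4, —d→ m5
  m2 = c.c.0\{a,b,c} ⊢ —c→ m6
  m3 = d.a.(rec X. d.d.a.X + (b.X\{a,b})\{c} + d.c.c.0\{a,b,c}) ⊢ —d→ m7
  m4 = (c.c.0\{a,b,c})\{a,b}\{c} ⊢ deadlocked
  m5 = (d.a.(rec X. d.d.a.X + (b.X\{a,b})\{c} + d.c.c.0\{a,b,c}))\{a,b}\{c} ⊢ —d→ m8
  m6 = c.0\{a,b,c} ⊢ —c→ m9
  m7 = a.(rec X. d.d.a.X + (b.X\{a,b})\{c} + d.c.c.0\{a,b,c}) ⊢ —a→ m0
  m8 = (a.(rec X. d.d.a.X + (b.X\{a,b})\{c} + d.c.c.0\{a,b,c}))\{a,b}\{c} ⊢ deadlocked
  m9 = 0\{a,b,c} ⊢ deadlocked
LTS(Q): 9 reachable states
  n0 = rec X. d.d.a.X + (b.X\{a,b})\{c} + d.c.0\{a,b,c} ⊢ —b→ n1, —d→ n2, —d→ n3
  n1 = (rec X. d.d.a.X + (b.X\{a,b})\{c} + d.c.0\{a,b,c})\{a,b}\{c} ⊢ —d→ n4, —d→ n5
  n2 = c.0\{a,b,c} ⊢ —c→ n6
  n3 = d.a.(rec X. d.d.a.X + (b.X\{a,b})\{c} + d.c.0\{a,b,c}) ⊢ —d→ n7
  n4 = (c.0\{a,b,c})\{a,b}\{c} ⊢ deadlocked
  n5 = (d.a.(rec X. d.d.a.X + (b.X\{a,b})\{c} + d.c.0\{a,b,c}))\{a,b}\{c} ⊢ —d→ n8
  n6 = 0\{a,b,c} ⊢ deadlocked
  n7 = a.(rec X. d.d.a.X + (b.X\{a,b})\{c} + d.c.0\{a,b,c}) ⊢ —a→ n0
  n8 = (a.(rec X. d.d.a.X + (b.X\{a,b})\{c} + d.c.0\{a,b,c}))\{a,b}\{c} ⊢ deadlocked
Run σ = ⟨dcc⟩ on P: start {m0}
  [1] d ⇒ {m2, m3}
  [2] c ⇒ {m6}
  [3] c ⇒ {m9}
  ✓ P
Run σ = ⟨dcc⟩ on Q: start {n0}
  [1] d ⇒ {n2, n3}
  [2] c ⇒ {n6}
  [3] c ⇒ no successor for Q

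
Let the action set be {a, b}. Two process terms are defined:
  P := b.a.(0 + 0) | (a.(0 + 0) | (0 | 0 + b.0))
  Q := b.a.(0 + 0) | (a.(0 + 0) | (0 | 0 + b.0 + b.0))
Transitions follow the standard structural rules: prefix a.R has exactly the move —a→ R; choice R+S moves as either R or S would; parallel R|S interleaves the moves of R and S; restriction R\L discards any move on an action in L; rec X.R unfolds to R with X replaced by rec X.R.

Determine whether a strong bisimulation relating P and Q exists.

LTS(P): 12 reachable states
  p0 = b.a.(0 + 0) | (a.(0 + 0) | (0 | 0 + b.0)) has moves ··a··> p1, ··b··> p2, ··b··> p3
  p1 = b.a.(0 + 0) | ((0 + 0) | (0 | 0 + b.0)) has moves ··b··> p4, ··b··> p5
  p2 = a.(0 + 0) | (a.(0 + 0) | (0 | 0 + b.0)) has moves ··a··> p4, ··a··> p6, ··b··> p7
  p3 = b.a.(0 + 0) | (a.(0 + 0) | 0) has moves ··a··> p5, ··b··> p7
  p4 = a.(0 + 0) | ((0 + 0) | (0 | 0 + b.0)) has moves ··a··> p8, ··b··> p9
  p5 = b.a.(0 + 0) | ((0 + 0) | 0) has moves ··b··> p9
  p6 = (0 + 0) | (a.(0 + 0) | (0 | 0 + b.0)) has moves ··a··> p8, ··b··> p10
  p7 = a.(0 + 0) | (a.(0 + 0) | 0) has moves ··a··> p10, ··a··> p9
  p8 = (0 + 0) | ((0 + 0) | (0 | 0 + b.0)) has moves ··b··> p11
  p9 = a.(0 + 0) | ((0 + 0) | 0) has moves ··a··> p11
  p10 = (0 + 0) | (a.(0 + 0) | 0) has moves ··a··> p11
  p11 = (0 + 0) | ((0 + 0) | 0) has moves ∅
LTS(Q): 12 reachable states
  q0 = b.a.(0 + 0) | (a.(0 + 0) | (0 | 0 + b.0 + b.0)) has moves ··a··> q1, ··b··> q2, ··b··> q3
  q1 = b.a.(0 + 0) | ((0 + 0) | (0 | 0 + b.0 + b.0)) has moves ··b··> q4, ··b··> q5
  q2 = a.(0 + 0) | (a.(0 + 0) | (0 | 0 + b.0 + b.0)) has moves ··a··> q4, ··a··> q6, ··b··> q7
  q3 = b.a.(0 + 0) | (a.(0 + 0) | 0) has moves ··a··> q5, ··b··> q7
  q4 = a.(0 + 0) | ((0 + 0) | (0 | 0 + b.0 + b.0)) has moves ··a··> q8, ··b··> q9
  q5 = b.a.(0 + 0) | ((0 + 0) | 0) has moves ··b··> q9
  q6 = (0 + 0) | (a.(0 + 0) | (0 | 0 + b.0 + b.0)) has moves ··a··> q8, ··b··> q10
  q7 = a.(0 + 0) | (a.(0 + 0) | 0) has moves ··a··> q10, ··a··> q9
  q8 = (0 + 0) | ((0 + 0) | (0 | 0 + b.0 + b.0)) has moves ··b··> q11
  q9 = a.(0 + 0) | ((0 + 0) | 0) has moves ··a··> q11
  q10 = (0 + 0) | (a.(0 + 0) | 0) has moves ··a··> q11
  q11 = (0 + 0) | ((0 + 0) | 0) has moves ∅
Coarsest stable partition (strong bisimilarity classes):
  B0 = {p0, q0}
  B1 = {p2, q2}
  B2 = {p7, q7}
  B3 = {p10, p9, q10, q9}
  B4 = {p11, q11}
  B5 = {p4, p6, q4, q6}
  B6 = {p8, q8}
  B7 = {p1, q1}
  B8 = {p5, q5}
  B9 = {p3, q3}
p0 ∈ B0, q0 ∈ B0 → same block

P ~ Q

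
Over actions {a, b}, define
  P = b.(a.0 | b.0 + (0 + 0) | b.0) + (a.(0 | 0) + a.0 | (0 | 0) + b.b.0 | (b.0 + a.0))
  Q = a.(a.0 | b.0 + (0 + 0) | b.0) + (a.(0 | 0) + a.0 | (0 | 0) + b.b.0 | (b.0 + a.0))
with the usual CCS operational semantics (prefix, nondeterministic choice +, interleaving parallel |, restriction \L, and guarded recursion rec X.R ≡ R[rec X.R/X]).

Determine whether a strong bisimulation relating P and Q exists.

not bisimilar

Reachable graph of P (11 states):
  u0 = b.(a.0 | b.0 + (0 + 0) | b.0) + (a.(0 | 0) + a.0 | (0 | 0) + b.b.0 | (b.0 + a.0)) :: —a→ u1, —a→ u2, —a→ u3, —b→ u3, —b→ u4, —b→ u5
  u1 = 0 | (0 | 0) :: ∅
  u2 = 0 | 0 :: ∅
  u3 = b.b.0 | 0 :: —b→ u6
  u4 = a.0 | b.0 + (0 + 0) | b.0 :: —a→ u7, —b→ u8, —b→ u9
  u5 = b.0 | (b.0 + a.0) :: —a→ u6, —b→ u10, —b→ u6
  u6 = b.0 | 0 :: —b→ u2
  u7 = 0 | b.0 :: —b→ u2
  u8 = (0 + 0) | 0 :: ∅
  u9 = a.0 | 0 :: —a→ u2
  u10 = 0 | (b.0 + a.0) :: —a→ u2, —b→ u2
Reachable graph of Q (11 states):
  v0 = a.(a.0 | b.0 + (0 + 0) | b.0) + (a.(0 | 0) + a.0 | (0 | 0) + b.b.0 | (b.0 + a.0)) :: —a→ v1, —a→ v2, —a→ v3, —a→ v4, —b→ v4, —b→ v5
  v1 = 0 | (0 | 0) :: ∅
  v2 = 0 | 0 :: ∅
  v3 = a.0 | b.0 + (0 + 0) | b.0 :: —a→ v6, —b→ v7, —b→ v8
  v4 = b.b.0 | 0 :: —b→ v9
  v5 = b.0 | (b.0 + a.0) :: —a→ v9, —b→ v10, —b→ v9
  v6 = 0 | b.0 :: —b→ v2
  v7 = (0 + 0) | 0 :: ∅
  v8 = a.0 | 0 :: —a→ v2
  v9 = b.0 | 0 :: —b→ v2
  v10 = 0 | (b.0 + a.0) :: —a→ v2, —b→ v2
Partition-refinement fixed point:
  B0 = {u0}
  B1 = {u4, v3}
  B2 = {u6, u7, v6, v9}
  B3 = {u1, u2, u8, v1, v2, v7}
  B4 = {u9, v8}
  B5 = {u3, v4}
  B6 = {u5, v5}
  B7 = {u10, v10}
  B8 = {v0}
u0 ∈ B0, v0 ∈ B8 → different blocks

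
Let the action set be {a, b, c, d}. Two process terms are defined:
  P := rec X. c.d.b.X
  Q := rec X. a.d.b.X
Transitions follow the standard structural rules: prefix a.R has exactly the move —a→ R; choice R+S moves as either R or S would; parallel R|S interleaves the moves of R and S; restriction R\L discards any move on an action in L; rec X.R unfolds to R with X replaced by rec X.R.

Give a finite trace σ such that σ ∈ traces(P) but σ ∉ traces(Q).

LTS(P): 3 reachable states
  u0 = rec X. c.d.b.X :: =c=> u1
  u1 = d.b.(rec X. c.d.b.X) :: =d=> u2
  u2 = b.(rec X. c.d.b.X) :: =b=> u0
LTS(Q): 3 reachable states
  v0 = rec X. a.d.b.X :: =a=> v1
  v1 = d.b.(rec X. a.d.b.X) :: =d=> v2
  v2 = b.(rec X. a.d.b.X) :: =b=> v0
Run σ = ⟨c⟩ on P: start {u0}
  [1] c ⇒ {u1}
  P completes σ.
Run σ = ⟨c⟩ on Q: start {v0}
  [1] c ⇒ ∅ (Q stuck)

c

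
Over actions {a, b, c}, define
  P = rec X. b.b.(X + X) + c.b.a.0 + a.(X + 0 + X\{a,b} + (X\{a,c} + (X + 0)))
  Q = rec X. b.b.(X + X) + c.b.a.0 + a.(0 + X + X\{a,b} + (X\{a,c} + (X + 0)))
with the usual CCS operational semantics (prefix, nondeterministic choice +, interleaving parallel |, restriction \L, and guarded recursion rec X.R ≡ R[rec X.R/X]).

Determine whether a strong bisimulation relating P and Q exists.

bisimilar

P's transition system — 10 states:
  u0 = rec X. b.b.(X + X) + c.b.a.0 + a.(X + 0 + X\{a,b} + (X\{a,c} + (X + 0))) | =a=> u1, =b=> u2, =c=> u3
  u1 = (rec X. b.b.(X + X) + c.b.a.0 + a.(X + 0 + X\{a,b} + (X\{a,c} + (X + 0)))) + 0 + (rec X. b.b.(X + X) + c.b.a.0 + a.(X + 0 + X\{a,b} + (X\{a,c} + (X + 0))))\{a,b} + ((rec X. b.b.(X + X) + c.b.a.0 + a.(X + 0 + X\{a,b} + (X\{a,c} + (X + 0))))\{a,c} + ((rec X. b.b.(X + X) + c.b.a.0 + a.(X + 0 + X\{a,b} + (X\{a,c} + (X + 0)))) + 0)) | =a=> u1, =b=> u2, =b=> u4, =c=> u3, =c=> u5
  u2 = b.((rec X. b.b.(X + X) + c.b.a.0 + a.(X + 0 + X\{a,b} + (X\{a,c} + (X + 0)))) + (rec X. b.b.(X + X) + c.b.a.0 + a.(X + 0 + X\{a,b} + (X\{a,c} + (X + 0))))) | =b=> u6
  u3 = b.a.0 | =b=> u7
  u4 = (b.((rec X. b.b.(X + X) + c.b.a.0 + a.(X + 0 + X\{a,b} + (X\{a,c} + (X + 0)))) + (rec X. b.b.(X + X) + c.b.a.0 + a.(X + 0 + X\{a,b} + (X\{a,c} + (X + 0))))))\{a,c} | =b=> u8
  u5 = (b.a.0)\{a,b} | ∅
  u6 = (rec X. b.b.(X + X) + c.b.a.0 + a.(X + 0 + X\{a,b} + (X\{a,c} + (X + 0)))) + (rec X. b.b.(X + X) + c.b.a.0 + a.(X + 0 + X\{a,b} + (X\{a,c} + (X + 0)))) | =a=> u1, =b=> u2, =c=> u3
  u7 = a.0 | =a=> u9
  u8 = ((rec X. b.b.(X + X) + c.b.a.0 + a.(X + 0 + X\{a,b} + (X\{a,c} + (X + 0)))) + (rec X. b.b.(X + X) + c.b.a.0 + a.(X + 0 + X\{a,b} + (X\{a,c} + (X + 0)))))\{a,c} | =b=> u4
  u9 = 0 | ∅
Q's transition system — 10 states:
  v0 = rec X. b.b.(X + X) + c.b.a.0 + a.(0 + X + X\{a,b} + (X\{a,c} + (X + 0))) | =a=> v1, =b=> v2, =c=> v3
  v1 = 0 + (rec X. b.b.(X + X) + c.b.a.0 + a.(0 + X + X\{a,b} + (X\{a,c} + (X + 0)))) + (rec X. b.b.(X + X) + c.b.a.0 + a.(0 + X + X\{a,b} + (X\{a,c} + (X + 0))))\{a,b} + ((rec X. b.b.(X + X) + c.b.a.0 + a.(0 + X + X\{a,b} + (X\{a,c} + (X + 0))))\{a,c} + ((rec X. b.b.(X + X) + c.b.a.0 + a.(0 + X + X\{a,b} + (X\{a,c} + (X + 0)))) + 0)) | =a=> v1, =b=> v2, =b=> v4, =c=> v3, =c=> v5
  v2 = b.((rec X. b.b.(X + X) + c.b.a.0 + a.(0 + X + X\{a,b} + (X\{a,c} + (X + 0)))) + (rec X. b.b.(X + X) + c.b.a.0 + a.(0 + X + X\{a,b} + (X\{a,c} + (X + 0))))) | =b=> v6
  v3 = b.a.0 | =b=> v7
  v4 = (b.((rec X. b.b.(X + X) + c.b.a.0 + a.(0 + X + X\{a,b} + (X\{a,c} + (X + 0)))) + (rec X. b.b.(X + X) + c.b.a.0 + a.(0 + X + X\{a,b} + (X\{a,c} + (X + 0))))))\{a,c} | =b=> v8
  v5 = (b.a.0)\{a,b} | ∅
  v6 = (rec X. b.b.(X + X) + c.b.a.0 + a.(0 + X + X\{a,b} + (X\{a,c} + (X + 0)))) + (rec X. b.b.(X + X) + c.b.a.0 + a.(0 + X + X\{a,b} + (X\{a,c} + (X + 0)))) | =a=> v1, =b=> v2, =c=> v3
  v7 = a.0 | =a=> v9
  v8 = ((rec X. b.b.(X + X) + c.b.a.0 + a.(0 + X + X\{a,b} + (X\{a,c} + (X + 0)))) + (rec X. b.b.(X + X) + c.b.a.0 + a.(0 + X + X\{a,b} + (X\{a,c} + (X + 0)))))\{a,c} | =b=> v4
  v9 = 0 | ∅
Coarsest stable partition (strong bisimilarity classes):
  B0 = {u0, u6, v0, v6}
  B1 = {u3, v3}
  B2 = {u7, v7}
  B3 = {u5, u9, v5, v9}
  B4 = {u1, v1}
  B5 = {u2, v2}
  B6 = {u4, u8, v4, v8}
u0 ∈ B0, v0 ∈ B0 → same block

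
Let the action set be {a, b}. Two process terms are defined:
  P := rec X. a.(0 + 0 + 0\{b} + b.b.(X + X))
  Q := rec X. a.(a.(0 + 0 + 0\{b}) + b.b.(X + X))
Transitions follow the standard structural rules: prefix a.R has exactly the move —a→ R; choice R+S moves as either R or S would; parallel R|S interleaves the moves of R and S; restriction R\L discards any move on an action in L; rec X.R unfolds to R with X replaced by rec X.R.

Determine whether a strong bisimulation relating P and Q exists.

LTS(P): 4 reachable states
  s0 = rec X. a.(0 + 0 + 0\{b} + b.b.(X + X)) | --a--▸ s1
  s1 = 0 + 0 + 0\{b} + b.b.((rec X. a.(0 + 0 + 0\{b} + b.b.(X + X))) + (rec X. a.(0 + 0 + 0\{b} + b.b.(X + X)))) | --b--▸ s2
  s2 = b.((rec X. a.(0 + 0 + 0\{b} + b.b.(X + X))) + (rec X. a.(0 + 0 + 0\{b} + b.b.(X + X)))) | --b--▸ s3
  s3 = (rec X. a.(0 + 0 + 0\{b} + b.b.(X + X))) + (rec X. a.(0 + 0 + 0\{b} + b.b.(X + X))) | --a--▸ s1
LTS(Q): 5 reachable states
  t0 = rec X. a.(a.(0 + 0 + 0\{b}) + b.b.(X + X)) | --a--▸ t1
  t1 = a.(0 + 0 + 0\{b}) + b.b.((rec X. a.(a.(0 + 0 + 0\{b}) + b.b.(X + X))) + (rec X. a.(a.(0 + 0 + 0\{b}) + b.b.(X + X)))) | --a--▸ t2, --b--▸ t3
  t2 = 0 + 0 + 0\{b} | ∅
  t3 = b.((rec X. a.(a.(0 + 0 + 0\{b}) + b.b.(X + X))) + (rec X. a.(a.(0 + 0 + 0\{b}) + b.b.(X + X)))) | --b--▸ t4
  t4 = (rec X. a.(a.(0 + 0 + 0\{b}) + b.b.(X + X))) + (rec X. a.(a.(0 + 0 + 0\{b}) + b.b.(X + X))) | --a--▸ t1
Coarsest stable partition (strong bisimilarity classes):
  B0 = {s0, s3}
  B1 = {s1}
  B2 = {s2}
  B3 = {t0, t4}
  B4 = {t1}
  B5 = {t3}
  B6 = {t2}
s0 ∈ B0, t0 ∈ B3 → different blocks

NO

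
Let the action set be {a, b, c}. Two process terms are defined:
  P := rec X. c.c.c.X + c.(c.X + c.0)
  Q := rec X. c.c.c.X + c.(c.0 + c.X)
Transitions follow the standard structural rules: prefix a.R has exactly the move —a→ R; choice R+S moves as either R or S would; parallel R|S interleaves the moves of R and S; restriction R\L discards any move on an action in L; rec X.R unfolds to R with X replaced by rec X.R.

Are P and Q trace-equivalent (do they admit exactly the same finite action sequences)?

YES

P's transition system — 5 states:
  u0 = rec X. c.c.c.X + c.(c.X + c.0) | ··c··> u1, ··c··> u2
  u1 = c.(rec X. c.c.c.X + c.(c.X + c.0)) + c.0 | ··c··> u0, ··c··> u3
  u2 = c.c.(rec X. c.c.c.X + c.(c.X + c.0)) | ··c··> u4
  u3 = 0 | deadlocked
  u4 = c.(rec X. c.c.c.X + c.(c.X + c.0)) | ··c··> u0
Q's transition system — 5 states:
  v0 = rec X. c.c.c.X + c.(c.0 + c.X) | ··c··> v1, ··c··> v2
  v1 = c.0 + c.(rec X. c.c.c.X + c.(c.0 + c.X)) | ··c··> v0, ··c··> v3
  v2 = c.c.(rec X. c.c.c.X + c.(c.0 + c.X)) | ··c··> v4
  v3 = 0 | deadlocked
  v4 = c.(rec X. c.c.c.X + c.(c.0 + c.X)) | ··c··> v0
Bisimilarity quotient blocks:
  B0 = {u0, v0}
  B1 = {u1, v1}
  B2 = {u3, v3}
  B3 = {u2, v2}
  B4 = {u4, v4}
u0 ∈ B0, v0 ∈ B0 → same block
Bisimilar ⇒ trace-equivalent.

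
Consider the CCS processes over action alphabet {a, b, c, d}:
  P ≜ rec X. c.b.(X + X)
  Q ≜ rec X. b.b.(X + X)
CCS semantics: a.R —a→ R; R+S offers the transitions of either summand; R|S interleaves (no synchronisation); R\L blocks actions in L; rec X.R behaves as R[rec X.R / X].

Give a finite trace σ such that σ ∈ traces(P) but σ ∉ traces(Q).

c

P's transition system — 3 states:
  m0 = rec X. c.b.(X + X) ⊢ -c-> m1
  m1 = b.((rec X. c.b.(X + X)) + (rec X. c.b.(X + X))) ⊢ -b-> m2
  m2 = (rec X. c.b.(X + X)) + (rec X. c.b.(X + X)) ⊢ -c-> m1
Q's transition system — 3 states:
  n0 = rec X. b.b.(X + X) ⊢ -b-> n1
  n1 = b.((rec X. b.b.(X + X)) + (rec X. b.b.(X + X))) ⊢ -b-> n2
  n2 = (rec X. b.b.(X + X)) + (rec X. b.b.(X + X)) ⊢ -b-> n1
Executing c from P (initial set {m0}):
  [1] c ⇒ {m1}
  P completes σ.
Executing c from Q (initial set {n0}):
  [1] c ⇒ ∅ (Q stuck)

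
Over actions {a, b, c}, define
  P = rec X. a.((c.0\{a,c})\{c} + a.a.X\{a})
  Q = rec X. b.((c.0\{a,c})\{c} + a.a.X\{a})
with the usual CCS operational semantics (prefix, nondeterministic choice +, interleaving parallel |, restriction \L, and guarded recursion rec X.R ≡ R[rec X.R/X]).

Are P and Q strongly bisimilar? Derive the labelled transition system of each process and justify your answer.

Reachable graph of P (4 states):
  s0 = rec X. a.((c.0\{a,c})\{c} + a.a.X\{a}) → =a=> s1
  s1 = (c.0\{a,c})\{c} + a.a.(rec X. a.((c.0\{a,c})\{c} + a.a.X\{a}))\{a} → =a=> s2
  s2 = a.(rec X. a.((c.0\{a,c})\{c} + a.a.X\{a}))\{a} → =a=> s3
  s3 = (rec X. a.((c.0\{a,c})\{c} + a.a.X\{a}))\{a} → ·
Reachable graph of Q (5 states):
  t0 = rec X. b.((c.0\{a,c})\{c} + a.a.X\{a}) → =b=> t1
  t1 = (c.0\{a,c})\{c} + a.a.(rec X. b.((c.0\{a,c})\{c} + a.a.X\{a}))\{a} → =a=> t2
  t2 = a.(rec X. b.((c.0\{a,c})\{c} + a.a.X\{a}))\{a} → =a=> t3
  t3 = (rec X. b.((c.0\{a,c})\{c} + a.a.X\{a}))\{a} → =b=> t4
  t4 = ((c.0\{a,c})\{c} + a.a.(rec X. b.((c.0\{a,c})\{c} + a.a.X\{a}))\{a})\{a} → ·
Bisimilarity quotient blocks:
  B0 = {s0}
  B1 = {s1}
  B2 = {s2}
  B3 = {s3, t4}
  B4 = {t0}
  B5 = {t1}
  B6 = {t2}
  B7 = {t3}
s0 ∈ B0, t0 ∈ B4 → different blocks

not bisimilar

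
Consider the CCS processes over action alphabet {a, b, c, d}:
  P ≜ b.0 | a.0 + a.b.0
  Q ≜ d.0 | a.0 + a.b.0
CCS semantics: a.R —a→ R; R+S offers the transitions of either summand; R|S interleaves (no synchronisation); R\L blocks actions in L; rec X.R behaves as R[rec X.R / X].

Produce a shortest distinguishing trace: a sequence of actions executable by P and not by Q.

b

P's transition system — 6 states:
  p0 = b.0 | a.0 + a.b.0 has moves -a-> p1, -a-> p2, -b-> p3
  p1 = b.0 has moves -b-> p4
  p2 = b.0 | 0 has moves -b-> p5
  p3 = 0 | a.0 has moves -a-> p5
  p4 = 0 has moves ∅
  p5 = 0 | 0 has moves ∅
Q's transition system — 6 states:
  q0 = d.0 | a.0 + a.b.0 has moves -a-> q1, -a-> q2, -d-> q3
  q1 = b.0 has moves -b-> q4
  q2 = d.0 | 0 has moves -d-> q5
  q3 = 0 | a.0 has moves -a-> q5
  q4 = 0 has moves ∅
  q5 = 0 | 0 has moves ∅
Trace ⟨b⟩ through P, begin at {p0}:
  [1] b ⇒ {p3}
  ✓ P
Trace ⟨b⟩ through Q, begin at {q0}:
  [1] b ⇒ ∅ (Q stuck)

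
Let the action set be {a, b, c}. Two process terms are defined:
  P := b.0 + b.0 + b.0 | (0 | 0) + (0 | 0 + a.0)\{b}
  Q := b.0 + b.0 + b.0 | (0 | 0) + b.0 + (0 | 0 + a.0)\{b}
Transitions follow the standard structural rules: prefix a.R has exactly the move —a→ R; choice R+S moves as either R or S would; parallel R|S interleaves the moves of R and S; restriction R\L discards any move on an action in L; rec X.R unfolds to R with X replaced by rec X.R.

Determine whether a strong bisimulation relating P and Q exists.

Reachable graph of P (4 states):
  p0 = b.0 + b.0 + b.0 | (0 | 0) + (0 | 0 + a.0)\{b} → -a-> p1, -b-> p2, -b-> p3
  p1 = 0\{b} → stopped
  p2 = 0 → stopped
  p3 = 0 | (0 | 0) → stopped
Reachable graph of Q (4 states):
  q0 = b.0 + b.0 + b.0 | (0 | 0) + b.0 + (0 | 0 + a.0)\{b} → -a-> q1, -b-> q2, -b-> q3
  q1 = 0\{b} → stopped
  q2 = 0 → stopped
  q3 = 0 | (0 | 0) → stopped
Coarsest stable partition (strong bisimilarity classes):
  B0 = {p0, q0}
  B1 = {p1, p2, p3, q1, q2, q3}
p0 ∈ B0, q0 ∈ B0 → same block

P ~ Q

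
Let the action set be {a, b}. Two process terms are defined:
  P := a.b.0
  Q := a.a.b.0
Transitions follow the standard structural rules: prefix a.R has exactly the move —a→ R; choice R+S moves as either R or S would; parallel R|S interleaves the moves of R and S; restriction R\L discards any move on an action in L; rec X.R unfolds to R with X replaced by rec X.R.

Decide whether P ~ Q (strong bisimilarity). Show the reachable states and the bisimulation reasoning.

Reachable graph of P (3 states):
  s0 = a.b.0 has moves --a--▸ s1
  s1 = b.0 has moves --b--▸ s2
  s2 = 0 has moves ·
Reachable graph of Q (4 states):
  t0 = a.a.b.0 has moves --a--▸ t1
  t1 = a.b.0 has moves --a--▸ t2
  t2 = b.0 has moves --b--▸ t3
  t3 = 0 has moves ·
Coarsest stable partition (strong bisimilarity classes):
  B0 = {s0, t1}
  B1 = {s1, t2}
  B2 = {s2, t3}
  B3 = {t0}
s0 ∈ B0, t0 ∈ B3 → different blocks

P ≁ Q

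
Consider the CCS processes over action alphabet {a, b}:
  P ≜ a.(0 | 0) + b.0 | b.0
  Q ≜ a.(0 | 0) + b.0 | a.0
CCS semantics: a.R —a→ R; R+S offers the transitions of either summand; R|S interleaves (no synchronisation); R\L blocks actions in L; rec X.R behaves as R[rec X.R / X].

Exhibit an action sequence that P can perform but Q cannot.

bb

Reachable graph of P (4 states):
  p0 = a.(0 | 0) + b.0 | b.0 → =a=> p1, =b=> p2, =b=> p3
  p1 = 0 | 0 → stopped
  p2 = 0 | b.0 → =b=> p1
  p3 = b.0 | 0 → =b=> p1
Reachable graph of Q (4 states):
  q0 = a.(0 | 0) + b.0 | a.0 → =a=> q1, =a=> q2, =b=> q3
  q1 = 0 | 0 → stopped
  q2 = b.0 | 0 → =b=> q1
  q3 = 0 | a.0 → =a=> q1
Trace ⟨bb⟩ through P, begin at {p0}:
  step 1 (b): {p2, p3}
  step 2 (b): {p1}
  ✓ P
Trace ⟨bb⟩ through Q, begin at {q0}:
  step 1 (b): {q3}
  step 2 (b): ∅  — Q cannot continue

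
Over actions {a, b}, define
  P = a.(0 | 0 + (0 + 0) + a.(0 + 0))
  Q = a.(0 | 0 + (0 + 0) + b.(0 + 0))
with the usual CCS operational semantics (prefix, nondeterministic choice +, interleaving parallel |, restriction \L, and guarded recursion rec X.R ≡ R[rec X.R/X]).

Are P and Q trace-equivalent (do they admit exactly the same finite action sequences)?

trace-distinct — witness ⟨aa⟩

Reachable graph of P (3 states):
  p0 = a.(0 | 0 + (0 + 0) + a.(0 + 0)) ⊢ -a-> p1
  p1 = 0 | 0 + (0 + 0) + a.(0 + 0) ⊢ -a-> p2
  p2 = 0 + 0 ⊢ ·
Reachable graph of Q (3 states):
  q0 = a.(0 | 0 + (0 + 0) + b.(0 + 0)) ⊢ -a-> q1
  q1 = 0 | 0 + (0 + 0) + b.(0 + 0) ⊢ -b-> q2
  q2 = 0 + 0 ⊢ ·
Trace ⟨aa⟩ through P, begin at {p0}:
  after a @ step 1: {p1}
  after a @ step 2: {p2}
  ✓ P
Trace ⟨aa⟩ through Q, begin at {q0}:
  after a @ step 1: {q1}
  after a @ step 2: ∅  — Q cannot continue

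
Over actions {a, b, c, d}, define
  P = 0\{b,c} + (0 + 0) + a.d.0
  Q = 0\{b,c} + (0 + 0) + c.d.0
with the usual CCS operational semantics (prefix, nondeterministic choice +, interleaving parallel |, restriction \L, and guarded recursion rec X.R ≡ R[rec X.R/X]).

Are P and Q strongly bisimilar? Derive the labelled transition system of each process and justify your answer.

Reachable graph of P (3 states):
  u0 = 0\{b,c} + (0 + 0) + a.d.0 ⊢ —a→ u1
  u1 = d.0 ⊢ —d→ u2
  u2 = 0 ⊢ (no moves)
Reachable graph of Q (3 states):
  v0 = 0\{b,c} + (0 + 0) + c.d.0 ⊢ —c→ v1
  v1 = d.0 ⊢ —d→ v2
  v2 = 0 ⊢ (no moves)
Coarsest stable partition (strong bisimilarity classes):
  B0 = {u0}
  B1 = {u1, v1}
  B2 = {u2, v2}
  B3 = {v0}
u0 ∈ B0, v0 ∈ B3 → different blocks

NO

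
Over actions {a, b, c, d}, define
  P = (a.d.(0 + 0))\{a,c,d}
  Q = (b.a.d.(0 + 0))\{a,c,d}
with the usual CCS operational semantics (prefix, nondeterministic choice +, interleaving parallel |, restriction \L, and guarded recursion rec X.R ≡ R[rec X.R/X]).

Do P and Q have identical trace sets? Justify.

traces(P) ≠ traces(Q) — witness ⟨b⟩

P's transition system — 1 states:
  s0 = (a.d.(0 + 0))\{a,c,d} has moves ∅
Q's transition system — 2 states:
  t0 = (b.a.d.(0 + 0))\{a,c,d} has moves --b--▸ t1
  t1 = (a.d.(0 + 0))\{a,c,d} has moves ∅
Trace ⟨b⟩ through Q, begin at {t0}:
  after b @ step 1: {t1}
  Q completes σ.
Trace ⟨b⟩ through P, begin at {s0}:
  after b @ step 1: ∅ (P stuck)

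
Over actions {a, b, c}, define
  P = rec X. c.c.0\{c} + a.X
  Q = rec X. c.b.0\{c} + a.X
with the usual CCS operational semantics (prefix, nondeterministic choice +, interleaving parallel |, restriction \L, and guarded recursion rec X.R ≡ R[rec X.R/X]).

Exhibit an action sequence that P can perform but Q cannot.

Reachable graph of P (3 states):
  u0 = rec X. c.c.0\{c} + a.X ⊢ —a→ u0, —c→ u1
  u1 = c.0\{c} ⊢ —c→ u2
  u2 = 0\{c} ⊢ ∅
Reachable graph of Q (3 states):
  v0 = rec X. c.b.0\{c} + a.X ⊢ —a→ v0, —c→ v1
  v1 = b.0\{c} ⊢ —b→ v2
  v2 = 0\{c} ⊢ ∅
Trace ⟨cc⟩ through P, begin at {u0}:
  after c @ step 1: {u1}
  after c @ step 2: {u2}
  P completes σ.
Trace ⟨cc⟩ through Q, begin at {v0}:
  after c @ step 1: {v1}
  after c @ step 2: ∅ (Q stuck)

cc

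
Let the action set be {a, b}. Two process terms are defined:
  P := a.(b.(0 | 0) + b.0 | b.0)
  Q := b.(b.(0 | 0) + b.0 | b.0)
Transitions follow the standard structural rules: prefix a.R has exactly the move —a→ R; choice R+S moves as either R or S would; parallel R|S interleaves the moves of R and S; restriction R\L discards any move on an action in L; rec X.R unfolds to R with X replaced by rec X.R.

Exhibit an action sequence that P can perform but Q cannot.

a

P's transition system — 5 states:
  m0 = a.(b.(0 | 0) + b.0 | b.0) has moves =a=> m1
  m1 = b.(0 | 0) + b.0 | b.0 has moves =b=> m2, =b=> m3, =b=> m4
  m2 = 0 | 0 has moves ·
  m3 = 0 | b.0 has moves =b=> m2
  m4 = b.0 | 0 has moves =b=> m2
Q's transition system — 5 states:
  n0 = b.(b.(0 | 0) + b.0 | b.0) has moves =b=> n1
  n1 = b.(0 | 0) + b.0 | b.0 has moves =b=> n2, =b=> n3, =b=> n4
  n2 = 0 | 0 has moves ·
  n3 = 0 | b.0 has moves =b=> n2
  n4 = b.0 | 0 has moves =b=> n2
Trace ⟨a⟩ through P, begin at {m0}:
  [1] a ⇒ {m1}
  — P admits the full trace.
Trace ⟨a⟩ through Q, begin at {n0}:
  [1] a ⇒ ∅ (Q stuck)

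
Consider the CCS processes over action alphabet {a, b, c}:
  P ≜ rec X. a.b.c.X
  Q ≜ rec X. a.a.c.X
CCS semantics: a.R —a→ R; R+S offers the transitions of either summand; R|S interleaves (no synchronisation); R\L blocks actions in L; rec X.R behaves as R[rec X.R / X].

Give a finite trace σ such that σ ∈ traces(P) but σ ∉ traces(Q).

ab

LTS(P): 3 reachable states
  s0 = rec X. a.b.c.X has moves —a→ s1
  s1 = b.c.(rec X. a.b.c.X) has moves —b→ s2
  s2 = c.(rec X. a.b.c.X) has moves —c→ s0
LTS(Q): 3 reachable states
  t0 = rec X. a.a.c.X has moves —a→ t1
  t1 = a.c.(rec X. a.a.c.X) has moves —a→ t2
  t2 = c.(rec X. a.a.c.X) has moves —c→ t0
Trace ⟨ab⟩ through P, begin at {s0}:
  step 1 (a): {s1}
  step 2 (b): {s2}
  P completes σ.
Trace ⟨ab⟩ through Q, begin at {t0}:
  step 1 (a): {t1}
  step 2 (b): ∅  — Q cannot continue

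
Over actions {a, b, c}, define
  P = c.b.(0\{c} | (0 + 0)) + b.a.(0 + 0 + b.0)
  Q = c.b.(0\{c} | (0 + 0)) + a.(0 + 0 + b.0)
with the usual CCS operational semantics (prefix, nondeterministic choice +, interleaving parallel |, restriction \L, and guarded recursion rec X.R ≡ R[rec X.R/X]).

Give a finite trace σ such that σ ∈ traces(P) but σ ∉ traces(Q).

b

Reachable graph of P (6 states):
  p0 = c.b.(0\{c} | (0 + 0)) + b.a.(0 + 0 + b.0) :: -b-> p1, -c-> p2
  p1 = a.(0 + 0 + b.0) :: -a-> p3
  p2 = b.(0\{c} | (0 + 0)) :: -b-> p4
  p3 = 0 + 0 + b.0 :: -b-> p5
  p4 = 0\{c} | (0 + 0) :: deadlocked
  p5 = 0 :: deadlocked
Reachable graph of Q (5 states):
  q0 = c.b.(0\{c} | (0 + 0)) + a.(0 + 0 + b.0) :: -a-> q1, -c-> q2
  q1 = 0 + 0 + b.0 :: -b-> q3
  q2 = b.(0\{c} | (0 + 0)) :: -b-> q4
  q3 = 0 :: deadlocked
  q4 = 0\{c} | (0 + 0) :: deadlocked
Executing b from P (initial set {p0}):
  step 1 (b): {p1}
  P completes σ.
Executing b from Q (initial set {q0}):
  step 1 (b): no successor for Q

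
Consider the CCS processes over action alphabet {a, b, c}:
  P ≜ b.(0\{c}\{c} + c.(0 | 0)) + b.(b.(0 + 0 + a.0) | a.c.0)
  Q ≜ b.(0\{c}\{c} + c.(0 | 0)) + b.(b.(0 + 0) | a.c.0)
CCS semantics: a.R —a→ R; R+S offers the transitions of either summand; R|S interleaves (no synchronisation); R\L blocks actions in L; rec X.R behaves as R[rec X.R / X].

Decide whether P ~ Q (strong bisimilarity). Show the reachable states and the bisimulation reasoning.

not bisimilar

P's transition system — 11 states:
  m0 = b.(0\{c}\{c} + c.(0 | 0)) + b.(b.(0 + 0 + a.0) | a.c.0) ⊢ =b=> m1, =b=> m2
  m1 = 0\{c}\{c} + c.(0 | 0) ⊢ =c=> m3
  m2 = b.(0 + 0 + a.0) | a.c.0 ⊢ =a=> m4, =b=> m5
  m3 = 0 | 0 ⊢ deadlocked
  m4 = b.(0 + 0 + a.0) | c.0 ⊢ =b=> m6, =c=> m7
  m5 = (0 + 0 + a.0) | a.c.0 ⊢ =a=> m6, =a=> m8
  m6 = (0 + 0 + a.0) | c.0 ⊢ =a=> m9, =c=> m10
  m7 = b.(0 + 0 + a.0) | 0 ⊢ =b=> m10
  m8 = 0 | a.c.0 ⊢ =a=> m9
  m9 = 0 | c.0 ⊢ =c=> m3
  m10 = (0 + 0 + a.0) | 0 ⊢ =a=> m3
Q's transition system — 9 states:
  n0 = b.(0\{c}\{c} + c.(0 | 0)) + b.(b.(0 + 0) | a.c.0) ⊢ =b=> n1, =b=> n2
  n1 = 0\{c}\{c} + c.(0 | 0) ⊢ =c=> n3
  n2 = b.(0 + 0) | a.c.0 ⊢ =a=> n4, =b=> n5
  n3 = 0 | 0 ⊢ deadlocked
  n4 = b.(0 + 0) | c.0 ⊢ =b=> n6, =c=> n7
  n5 = (0 + 0) | a.c.0 ⊢ =a=> n6
  n6 = (0 + 0) | c.0 ⊢ =c=> n8
  n7 = b.(0 + 0) | 0 ⊢ =b=> n8
  n8 = (0 + 0) | 0 ⊢ deadlocked
Partition-refinement fixed point:
  B0 = {m0}
  B1 = {m1, m9, n1, n6}
  B2 = {m3, n3, n8}
  B3 = {m2}
  B4 = {m4}
  B5 = {m6}
  B6 = {m10}
  B7 = {m7}
  B8 = {m5}
  B9 = {m8, n5}
  B10 = {n0}
  B11 = {n2}
  B12 = {n4}
  B13 = {n7}
m0 ∈ B0, n0 ∈ B10 → different blocks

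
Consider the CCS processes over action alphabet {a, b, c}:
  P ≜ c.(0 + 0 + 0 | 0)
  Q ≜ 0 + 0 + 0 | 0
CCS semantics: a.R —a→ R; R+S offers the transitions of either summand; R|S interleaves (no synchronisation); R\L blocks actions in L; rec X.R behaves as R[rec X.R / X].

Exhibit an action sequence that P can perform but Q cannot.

Reachable graph of P (2 states):
  u0 = c.(0 + 0 + 0 | 0) | —c→ u1
  u1 = 0 + 0 + 0 | 0 | ∅
Reachable graph of Q (1 states):
  v0 = 0 + 0 + 0 | 0 | ∅
Executing c from P (initial set {u0}):
  [1] c ⇒ {u1}
  — P admits the full trace.
Executing c from Q (initial set {v0}):
  [1] c ⇒ no successor for Q

c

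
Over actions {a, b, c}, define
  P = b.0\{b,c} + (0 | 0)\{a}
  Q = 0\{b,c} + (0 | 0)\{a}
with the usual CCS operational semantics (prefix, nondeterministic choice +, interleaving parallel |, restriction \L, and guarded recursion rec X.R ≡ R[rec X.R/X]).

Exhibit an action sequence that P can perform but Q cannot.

LTS(P): 2 reachable states
  s0 = b.0\{b,c} + (0 | 0)\{a} ⊢ —b→ s1
  s1 = 0\{b,c} ⊢ ·
LTS(Q): 1 reachable states
  t0 = 0\{b,c} + (0 | 0)\{a} ⊢ ·
Trace ⟨b⟩ through P, begin at {s0}:
  [1] b ⇒ {s1}
  — P admits the full trace.
Trace ⟨b⟩ through Q, begin at {t0}:
  [1] b ⇒ ∅ (Q stuck)

b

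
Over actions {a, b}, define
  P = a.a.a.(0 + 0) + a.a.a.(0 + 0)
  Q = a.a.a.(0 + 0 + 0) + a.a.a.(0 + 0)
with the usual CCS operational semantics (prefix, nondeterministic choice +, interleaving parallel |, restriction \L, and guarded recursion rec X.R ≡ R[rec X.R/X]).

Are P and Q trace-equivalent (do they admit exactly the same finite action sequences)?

P's transition system — 4 states:
  u0 = a.a.a.(0 + 0) + a.a.a.(0 + 0) ⊢ --a--▸ u1
  u1 = a.a.(0 + 0) ⊢ --a--▸ u2
  u2 = a.(0 + 0) ⊢ --a--▸ u3
  u3 = 0 + 0 ⊢ stopped
Q's transition system — 7 states:
  v0 = a.a.a.(0 + 0 + 0) + a.a.a.(0 + 0) ⊢ --a--▸ v1, --a--▸ v2
  v1 = a.a.(0 + 0 + 0) ⊢ --a--▸ v3
  v2 = a.a.(0 + 0) ⊢ --a--▸ v4
  v3 = a.(0 + 0 + 0) ⊢ --a--▸ v5
  v4 = a.(0 + 0) ⊢ --a--▸ v6
  v5 = 0 + 0 + 0 ⊢ stopped
  v6 = 0 + 0 ⊢ stopped
Coarsest stable partition (strong bisimilarity classes):
  B0 = {u0, v0}
  B1 = {u1, v1, v2}
  B2 = {u2, v3, v4}
  B3 = {u3, v5, v6}
u0 ∈ B0, v0 ∈ B0 → same block
Bisimilar ⇒ trace-equivalent.

trace-equivalent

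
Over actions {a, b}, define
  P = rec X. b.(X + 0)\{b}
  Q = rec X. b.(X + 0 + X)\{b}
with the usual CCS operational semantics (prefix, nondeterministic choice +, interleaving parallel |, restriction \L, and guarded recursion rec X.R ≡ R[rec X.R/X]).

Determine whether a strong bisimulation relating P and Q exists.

YES

Reachable graph of P (2 states):
  p0 = rec X. b.(X + 0)\{b} :: -b-> p1
  p1 = ((rec X. b.(X + 0)\{b}) + 0)\{b} :: deadlocked
Reachable graph of Q (2 states):
  q0 = rec X. b.(X + 0 + X)\{b} :: -b-> q1
  q1 = ((rec X. b.(X + 0 + X)\{b}) + 0 + (rec X. b.(X + 0 + X)\{b}))\{b} :: deadlocked
Bisimilarity quotient blocks:
  B0 = {p0, q0}
  B1 = {p1, q1}
p0 ∈ B0, q0 ∈ B0 → same block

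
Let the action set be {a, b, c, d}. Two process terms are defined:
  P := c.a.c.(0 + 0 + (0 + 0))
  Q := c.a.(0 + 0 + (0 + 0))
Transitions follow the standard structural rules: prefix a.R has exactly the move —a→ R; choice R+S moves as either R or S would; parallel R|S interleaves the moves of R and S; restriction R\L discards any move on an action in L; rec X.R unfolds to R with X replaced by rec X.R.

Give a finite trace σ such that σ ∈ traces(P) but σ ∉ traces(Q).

cac

LTS(P): 4 reachable states
  s0 = c.a.c.(0 + 0 + (0 + 0)) ⊢ --c--▸ s1
  s1 = a.c.(0 + 0 + (0 + 0)) ⊢ --a--▸ s2
  s2 = c.(0 + 0 + (0 + 0)) ⊢ --c--▸ s3
  s3 = 0 + 0 + (0 + 0) ⊢ stopped
LTS(Q): 3 reachable states
  t0 = c.a.(0 + 0 + (0 + 0)) ⊢ --c--▸ t1
  t1 = a.(0 + 0 + (0 + 0)) ⊢ --a--▸ t2
  t2 = 0 + 0 + (0 + 0) ⊢ stopped
Executing cac from P (initial set {s0}):
  step 1 (c): {s1}
  step 2 (a): {s2}
  step 3 (c): {s3}
  ✓ P
Executing cac from Q (initial set {t0}):
  step 1 (c): {t1}
  step 2 (a): {t2}
  step 3 (c): ∅ (Q stuck)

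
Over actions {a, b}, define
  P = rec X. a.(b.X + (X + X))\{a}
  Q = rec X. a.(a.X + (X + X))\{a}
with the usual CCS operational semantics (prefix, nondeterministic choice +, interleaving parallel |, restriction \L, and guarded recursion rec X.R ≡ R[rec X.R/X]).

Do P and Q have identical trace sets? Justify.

Reachable graph of P (3 states):
  u0 = rec X. a.(b.X + (X + X))\{a} | ··a··> u1
  u1 = (b.(rec X. a.(b.X + (X + X))\{a}) + ((rec X. a.(b.X + (X + X))\{a}) + (rec X. a.(b.X + (X + X))\{a})))\{a} | ··b··> u2
  u2 = (rec X. a.(b.X + (X + X))\{a})\{a} | deadlocked
Reachable graph of Q (2 states):
  v0 = rec X. a.(a.X + (X + X))\{a} | ··a··> v1
  v1 = (a.(rec X. a.(a.X + (X + X))\{a}) + ((rec X. a.(a.X + (X + X))\{a}) + (rec X. a.(a.X + (X + X))\{a})))\{a} | deadlocked
Executing ab from P (initial set {u0}):
  step 1 (a): {u1}
  step 2 (b): {u2}
  — P admits the full trace.
Executing ab from Q (initial set {v0}):
  step 1 (a): {v1}
  step 2 (b): no successor for Q

trace-distinct — witness ⟨ab⟩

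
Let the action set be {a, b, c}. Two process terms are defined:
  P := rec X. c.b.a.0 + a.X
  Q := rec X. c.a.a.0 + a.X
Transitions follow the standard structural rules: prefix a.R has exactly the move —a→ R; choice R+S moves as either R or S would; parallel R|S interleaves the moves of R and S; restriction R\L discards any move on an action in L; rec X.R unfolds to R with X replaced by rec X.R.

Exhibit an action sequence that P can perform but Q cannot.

cb

P's transition system — 4 states:
  u0 = rec X. c.b.a.0 + a.X has moves —a→ u0, —c→ u1
  u1 = b.a.0 has moves —b→ u2
  u2 = a.0 has moves —a→ u3
  u3 = 0 has moves (no moves)
Q's transition system — 4 states:
  v0 = rec X. c.a.a.0 + a.X has moves —a→ v0, —c→ v1
  v1 = a.a.0 has moves —a→ v2
  v2 = a.0 has moves —a→ v3
  v3 = 0 has moves (no moves)
Executing cb from P (initial set {u0}):
  after c @ step 1: {u1}
  after b @ step 2: {u2}
  ✓ P
Executing cb from Q (initial set {v0}):
  after c @ step 1: {v1}
  after b @ step 2: ∅ (Q stuck)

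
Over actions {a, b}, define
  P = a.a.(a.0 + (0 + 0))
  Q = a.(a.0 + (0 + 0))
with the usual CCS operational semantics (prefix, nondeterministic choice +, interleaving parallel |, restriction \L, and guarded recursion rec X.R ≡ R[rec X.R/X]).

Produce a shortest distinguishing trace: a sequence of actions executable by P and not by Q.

P's transition system — 4 states:
  u0 = a.a.(a.0 + (0 + 0)) → -a-> u1
  u1 = a.(a.0 + (0 + 0)) → -a-> u2
  u2 = a.0 + (0 + 0) → -a-> u3
  u3 = 0 → ∅
Q's transition system — 3 states:
  v0 = a.(a.0 + (0 + 0)) → -a-> v1
  v1 = a.0 + (0 + 0) → -a-> v2
  v2 = 0 → ∅
Run σ = ⟨aaa⟩ on P: start {u0}
  [1] a ⇒ {u1}
  [2] a ⇒ {u2}
  [3] a ⇒ {u3}
  P completes σ.
Run σ = ⟨aaa⟩ on Q: start {v0}
  [1] a ⇒ {v1}
  [2] a ⇒ {v2}
  [3] a ⇒ ∅ (Q stuck)

aaa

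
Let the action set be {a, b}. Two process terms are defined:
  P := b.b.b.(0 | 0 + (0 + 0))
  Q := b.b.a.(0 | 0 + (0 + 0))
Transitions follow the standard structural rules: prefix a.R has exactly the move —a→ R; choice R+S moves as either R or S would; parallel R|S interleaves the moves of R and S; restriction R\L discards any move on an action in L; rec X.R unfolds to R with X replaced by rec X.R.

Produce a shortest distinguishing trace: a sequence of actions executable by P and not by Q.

Reachable graph of P (4 states):
  m0 = b.b.b.(0 | 0 + (0 + 0)) | —b→ m1
  m1 = b.b.(0 | 0 + (0 + 0)) | —b→ m2
  m2 = b.(0 | 0 + (0 + 0)) | —b→ m3
  m3 = 0 | 0 + (0 + 0) | ·
Reachable graph of Q (4 states):
  n0 = b.b.a.(0 | 0 + (0 + 0)) | —b→ n1
  n1 = b.a.(0 | 0 + (0 + 0)) | —b→ n2
  n2 = a.(0 | 0 + (0 + 0)) | —a→ n3
  n3 = 0 | 0 + (0 + 0) | ·
Run σ = ⟨bbb⟩ on P: start {m0}
  after b @ step 1: {m1}
  after b @ step 2: {m2}
  after b @ step 3: {m3}
  ✓ P
Run σ = ⟨bbb⟩ on Q: start {n0}
  after b @ step 1: {n1}
  after b @ step 2: {n2}
  after b @ step 3: no successor for Q

bbb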